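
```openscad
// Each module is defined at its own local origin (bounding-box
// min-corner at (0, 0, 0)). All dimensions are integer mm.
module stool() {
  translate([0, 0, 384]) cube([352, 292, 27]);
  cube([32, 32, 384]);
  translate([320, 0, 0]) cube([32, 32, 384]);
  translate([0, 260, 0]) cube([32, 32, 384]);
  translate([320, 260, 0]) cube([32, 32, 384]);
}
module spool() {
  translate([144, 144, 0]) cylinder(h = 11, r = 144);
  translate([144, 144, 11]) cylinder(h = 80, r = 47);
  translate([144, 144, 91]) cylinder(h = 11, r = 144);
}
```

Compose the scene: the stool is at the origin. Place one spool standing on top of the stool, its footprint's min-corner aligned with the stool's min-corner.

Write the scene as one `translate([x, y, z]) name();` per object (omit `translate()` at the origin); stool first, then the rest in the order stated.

stool();
translate([0, 0, 411]) spool();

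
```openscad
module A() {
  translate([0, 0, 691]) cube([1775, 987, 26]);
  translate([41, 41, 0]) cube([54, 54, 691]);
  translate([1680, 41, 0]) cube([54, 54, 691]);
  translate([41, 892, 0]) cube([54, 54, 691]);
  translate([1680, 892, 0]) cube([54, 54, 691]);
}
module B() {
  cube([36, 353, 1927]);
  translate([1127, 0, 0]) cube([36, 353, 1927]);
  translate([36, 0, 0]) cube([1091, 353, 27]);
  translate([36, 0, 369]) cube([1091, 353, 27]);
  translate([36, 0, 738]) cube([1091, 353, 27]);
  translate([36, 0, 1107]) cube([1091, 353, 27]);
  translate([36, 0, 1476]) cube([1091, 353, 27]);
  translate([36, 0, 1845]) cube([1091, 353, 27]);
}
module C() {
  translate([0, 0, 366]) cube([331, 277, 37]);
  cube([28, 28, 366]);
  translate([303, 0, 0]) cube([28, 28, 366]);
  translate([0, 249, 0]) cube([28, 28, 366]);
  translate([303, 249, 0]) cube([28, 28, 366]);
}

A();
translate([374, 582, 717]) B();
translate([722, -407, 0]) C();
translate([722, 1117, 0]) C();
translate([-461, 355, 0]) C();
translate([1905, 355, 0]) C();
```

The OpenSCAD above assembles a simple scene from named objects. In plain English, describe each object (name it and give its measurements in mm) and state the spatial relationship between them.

A is a rectangular dining table. The top is 1775×987×26 mm with its upper surface at z = 717 mm. It stands on four 54×54 mm square legs, each inset 41 mm from the nearest pair of top edges, running from the floor to the underside of the top.

B is an open bookshelf. Two side panels, each 36 mm thick, 353 mm deep and 1927 mm tall, stand 1163 mm apart (outside-to-outside). Between them sit 6 shelves, each 27 mm thick and 353 mm deep, spanning the full gap between the sides. The bottom shelf rests on the floor (its underside at z = 0) and the clear gap between one shelf's top and the next shelf's underside is 342 mm.

C is a simple wooden stool: a rectangular seat 331 mm (x) by 277 mm (y), 37 mm thick, top face at z = 403 mm, on four square legs, each 28×28 mm in cross-section. The legs rest on z = 0, each flush with a corner of the seat.

The bookshelf is on top of the table. Four stools sit around the table at the −y, +y, −x, +x sides.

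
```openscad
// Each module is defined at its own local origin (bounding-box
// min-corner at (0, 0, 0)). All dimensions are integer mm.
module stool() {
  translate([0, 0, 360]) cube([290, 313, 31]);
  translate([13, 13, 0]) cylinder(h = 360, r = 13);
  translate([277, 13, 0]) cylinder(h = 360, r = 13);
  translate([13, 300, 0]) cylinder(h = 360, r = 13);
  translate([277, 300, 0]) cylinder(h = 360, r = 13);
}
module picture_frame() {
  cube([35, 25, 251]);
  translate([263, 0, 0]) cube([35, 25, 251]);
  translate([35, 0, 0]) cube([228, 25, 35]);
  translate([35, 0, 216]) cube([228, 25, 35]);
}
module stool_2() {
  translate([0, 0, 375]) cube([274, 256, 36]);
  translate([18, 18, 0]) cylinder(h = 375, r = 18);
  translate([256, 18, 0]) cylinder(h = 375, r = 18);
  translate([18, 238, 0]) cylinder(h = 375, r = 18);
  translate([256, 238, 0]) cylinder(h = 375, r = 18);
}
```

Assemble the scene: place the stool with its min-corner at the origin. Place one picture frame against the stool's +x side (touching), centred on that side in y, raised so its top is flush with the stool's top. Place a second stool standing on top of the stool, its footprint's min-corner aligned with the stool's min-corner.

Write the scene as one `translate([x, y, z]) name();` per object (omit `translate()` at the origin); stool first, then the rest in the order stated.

stool();
translate([290, 144, 140]) picture_frame();
translate([0, 0, 391]) stool_2();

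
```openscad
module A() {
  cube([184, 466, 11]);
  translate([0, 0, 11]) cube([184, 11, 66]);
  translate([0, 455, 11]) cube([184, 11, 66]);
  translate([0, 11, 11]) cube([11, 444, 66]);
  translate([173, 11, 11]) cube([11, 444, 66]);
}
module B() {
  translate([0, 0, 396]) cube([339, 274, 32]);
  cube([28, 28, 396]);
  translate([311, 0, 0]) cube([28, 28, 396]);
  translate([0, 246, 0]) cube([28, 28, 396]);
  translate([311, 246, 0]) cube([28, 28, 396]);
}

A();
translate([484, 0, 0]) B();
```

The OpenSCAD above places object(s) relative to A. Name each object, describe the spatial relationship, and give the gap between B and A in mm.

The stool's nearest face is 300 mm from the open box's +x face.

A is an open box. B is a stool. The stool is on the floor beside the open box on its +x side. The gap between the stool and the open box is 300 mm.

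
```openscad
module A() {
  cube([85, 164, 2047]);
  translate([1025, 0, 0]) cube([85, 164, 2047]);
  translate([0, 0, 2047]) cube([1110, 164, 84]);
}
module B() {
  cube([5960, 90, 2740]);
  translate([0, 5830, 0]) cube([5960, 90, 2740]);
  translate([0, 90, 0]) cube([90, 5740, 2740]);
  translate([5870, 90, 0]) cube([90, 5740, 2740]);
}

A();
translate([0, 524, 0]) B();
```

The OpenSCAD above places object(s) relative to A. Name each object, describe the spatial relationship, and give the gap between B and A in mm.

The house frame's nearest face is 360 mm from the door frame's +y face.

A is a door frame. B is a house frame. The house frame is on the floor beside the door frame on its +y side. The gap between the house frame and the door frame is 360 mm.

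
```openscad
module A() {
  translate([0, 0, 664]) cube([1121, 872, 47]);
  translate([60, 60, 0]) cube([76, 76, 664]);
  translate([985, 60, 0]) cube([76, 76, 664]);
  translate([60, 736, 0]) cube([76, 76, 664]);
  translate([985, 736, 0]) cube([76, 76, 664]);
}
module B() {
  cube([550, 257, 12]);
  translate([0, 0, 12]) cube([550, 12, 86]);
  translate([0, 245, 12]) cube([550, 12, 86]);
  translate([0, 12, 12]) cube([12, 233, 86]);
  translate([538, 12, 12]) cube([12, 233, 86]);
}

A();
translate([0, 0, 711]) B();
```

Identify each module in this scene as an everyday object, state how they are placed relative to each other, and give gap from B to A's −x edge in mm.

The open box's min-x is at 0; the table's min-x is 0; gap = 0 mm.

A is a table. B is an open box. The open box is on top of the table. The gap from the open box to the table's −x edge is 0 mm.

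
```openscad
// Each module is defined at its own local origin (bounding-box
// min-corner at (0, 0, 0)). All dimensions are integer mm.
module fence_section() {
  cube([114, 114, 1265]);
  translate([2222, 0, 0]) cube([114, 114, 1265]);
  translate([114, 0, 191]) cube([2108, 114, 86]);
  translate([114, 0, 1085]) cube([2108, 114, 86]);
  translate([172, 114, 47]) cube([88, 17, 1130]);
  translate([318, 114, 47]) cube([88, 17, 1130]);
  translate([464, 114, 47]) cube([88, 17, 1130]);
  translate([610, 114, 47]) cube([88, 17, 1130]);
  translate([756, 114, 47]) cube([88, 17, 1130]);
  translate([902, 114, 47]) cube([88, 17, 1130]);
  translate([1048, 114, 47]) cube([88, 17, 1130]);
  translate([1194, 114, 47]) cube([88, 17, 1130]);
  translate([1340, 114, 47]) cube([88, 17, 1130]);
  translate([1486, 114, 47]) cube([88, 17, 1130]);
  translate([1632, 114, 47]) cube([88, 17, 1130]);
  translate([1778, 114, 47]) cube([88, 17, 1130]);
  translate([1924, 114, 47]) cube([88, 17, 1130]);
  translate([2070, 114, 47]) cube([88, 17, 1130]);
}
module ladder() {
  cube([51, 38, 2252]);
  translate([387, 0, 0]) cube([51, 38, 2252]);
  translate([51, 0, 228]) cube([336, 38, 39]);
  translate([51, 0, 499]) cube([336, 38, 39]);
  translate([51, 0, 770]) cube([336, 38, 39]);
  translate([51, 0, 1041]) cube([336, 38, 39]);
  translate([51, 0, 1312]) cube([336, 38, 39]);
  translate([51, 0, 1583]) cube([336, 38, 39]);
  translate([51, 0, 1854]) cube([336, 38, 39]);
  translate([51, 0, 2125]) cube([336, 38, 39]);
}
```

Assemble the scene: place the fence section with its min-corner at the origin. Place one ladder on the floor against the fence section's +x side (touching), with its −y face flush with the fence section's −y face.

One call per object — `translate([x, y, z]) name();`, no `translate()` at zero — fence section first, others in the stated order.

fence_section();
translate([2336, 0, 0]) ladder();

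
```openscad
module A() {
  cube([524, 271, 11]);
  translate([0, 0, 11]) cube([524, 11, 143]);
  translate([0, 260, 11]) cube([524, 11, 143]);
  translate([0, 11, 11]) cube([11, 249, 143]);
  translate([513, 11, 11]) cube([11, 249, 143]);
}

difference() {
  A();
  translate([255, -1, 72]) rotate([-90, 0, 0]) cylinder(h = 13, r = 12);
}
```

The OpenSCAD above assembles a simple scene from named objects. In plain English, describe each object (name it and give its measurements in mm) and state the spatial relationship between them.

A is an open-topped rectangular box: outside dimensions 524×271×154 mm, with a uniform wall and base thickness of 11 mm. The base is a full 524×271 slab on the floor; four walls sit on top of the base. The front and back walls (the −y and +y sides) span the full width; the two side walls fit between them.

The open box has a circular hole of radius 12 mm through its front wall, centred at (x = 255, z = 72).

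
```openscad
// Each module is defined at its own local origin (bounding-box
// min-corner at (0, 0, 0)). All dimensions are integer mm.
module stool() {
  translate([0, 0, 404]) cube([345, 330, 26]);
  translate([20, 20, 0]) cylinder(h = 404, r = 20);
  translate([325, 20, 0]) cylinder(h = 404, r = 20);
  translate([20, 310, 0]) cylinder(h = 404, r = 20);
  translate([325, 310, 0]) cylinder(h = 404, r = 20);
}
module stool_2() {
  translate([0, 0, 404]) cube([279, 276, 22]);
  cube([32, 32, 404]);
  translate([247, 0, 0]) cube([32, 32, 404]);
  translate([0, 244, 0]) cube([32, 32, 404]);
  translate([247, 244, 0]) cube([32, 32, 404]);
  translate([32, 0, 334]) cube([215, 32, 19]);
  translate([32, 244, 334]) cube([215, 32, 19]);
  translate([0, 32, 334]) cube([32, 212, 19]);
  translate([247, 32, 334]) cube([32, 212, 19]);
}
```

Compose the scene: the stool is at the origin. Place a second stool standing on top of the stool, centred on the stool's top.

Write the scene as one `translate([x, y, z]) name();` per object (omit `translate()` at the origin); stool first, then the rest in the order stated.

stool();
translate([33, 27, 430]) stool_2();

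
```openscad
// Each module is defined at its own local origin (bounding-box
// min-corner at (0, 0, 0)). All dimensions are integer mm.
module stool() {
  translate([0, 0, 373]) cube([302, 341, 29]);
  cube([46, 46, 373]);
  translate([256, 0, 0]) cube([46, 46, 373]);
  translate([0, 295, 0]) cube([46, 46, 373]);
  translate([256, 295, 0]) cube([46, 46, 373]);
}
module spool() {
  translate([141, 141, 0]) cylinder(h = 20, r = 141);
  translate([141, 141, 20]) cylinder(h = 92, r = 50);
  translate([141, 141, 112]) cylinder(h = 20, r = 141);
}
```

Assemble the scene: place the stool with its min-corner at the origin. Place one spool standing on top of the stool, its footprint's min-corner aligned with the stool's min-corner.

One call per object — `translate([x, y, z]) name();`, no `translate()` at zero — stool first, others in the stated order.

stool();
translate([0, 0, 402]) spool();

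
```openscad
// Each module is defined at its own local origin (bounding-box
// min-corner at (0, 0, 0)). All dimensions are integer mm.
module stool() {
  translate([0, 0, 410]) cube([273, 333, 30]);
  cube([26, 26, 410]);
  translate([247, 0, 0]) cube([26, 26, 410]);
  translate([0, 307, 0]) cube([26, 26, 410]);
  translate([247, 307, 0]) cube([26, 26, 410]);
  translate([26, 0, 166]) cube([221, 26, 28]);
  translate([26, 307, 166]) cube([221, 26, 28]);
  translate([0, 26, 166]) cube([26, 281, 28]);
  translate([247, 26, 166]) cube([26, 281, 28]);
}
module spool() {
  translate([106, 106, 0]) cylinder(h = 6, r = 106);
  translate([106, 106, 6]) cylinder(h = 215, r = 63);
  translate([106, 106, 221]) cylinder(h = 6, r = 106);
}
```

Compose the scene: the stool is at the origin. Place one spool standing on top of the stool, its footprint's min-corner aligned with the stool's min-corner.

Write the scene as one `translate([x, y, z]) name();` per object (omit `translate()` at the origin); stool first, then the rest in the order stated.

stool();
translate([0, 0, 440]) spool();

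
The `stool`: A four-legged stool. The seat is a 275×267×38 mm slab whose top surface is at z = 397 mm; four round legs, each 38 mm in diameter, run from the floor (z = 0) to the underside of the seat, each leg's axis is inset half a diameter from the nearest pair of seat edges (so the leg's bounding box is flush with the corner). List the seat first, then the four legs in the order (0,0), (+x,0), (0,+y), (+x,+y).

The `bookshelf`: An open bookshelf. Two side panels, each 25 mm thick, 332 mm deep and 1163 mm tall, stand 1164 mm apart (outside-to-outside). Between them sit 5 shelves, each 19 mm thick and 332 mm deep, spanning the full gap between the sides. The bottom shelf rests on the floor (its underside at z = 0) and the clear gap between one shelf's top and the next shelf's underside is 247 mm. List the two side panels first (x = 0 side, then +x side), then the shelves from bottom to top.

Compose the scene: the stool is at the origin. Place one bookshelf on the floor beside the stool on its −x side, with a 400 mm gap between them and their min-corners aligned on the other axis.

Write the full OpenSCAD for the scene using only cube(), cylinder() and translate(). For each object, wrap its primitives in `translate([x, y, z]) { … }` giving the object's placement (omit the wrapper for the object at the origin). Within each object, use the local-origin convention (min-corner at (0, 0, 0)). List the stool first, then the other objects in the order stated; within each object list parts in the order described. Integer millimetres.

translate([0, 0, 359]) cube([275, 267, 38]);
translate([19, 19, 0]) cylinder(h = 359, r = 19);
translate([256, 19, 0]) cylinder(h = 359, r = 19);
translate([19, 248, 0]) cylinder(h = 359, r = 19);
translate([256, 248, 0]) cylinder(h = 359, r = 19);
translate([-1564, 0, 0]) {
  cube([25, 332, 1163]);
  translate([1139, 0, 0]) cube([25, 332, 1163]);
  translate([25, 0, 0]) cube([1114, 332, 19]);
  translate([25, 0, 266]) cube([1114, 332, 19]);
  translate([25, 0, 532]) cube([1114, 332, 19]);
  translate([25, 0, 798]) cube([1114, 332, 19]);
  translate([25, 0, 1064]) cube([1114, 332, 19]);
}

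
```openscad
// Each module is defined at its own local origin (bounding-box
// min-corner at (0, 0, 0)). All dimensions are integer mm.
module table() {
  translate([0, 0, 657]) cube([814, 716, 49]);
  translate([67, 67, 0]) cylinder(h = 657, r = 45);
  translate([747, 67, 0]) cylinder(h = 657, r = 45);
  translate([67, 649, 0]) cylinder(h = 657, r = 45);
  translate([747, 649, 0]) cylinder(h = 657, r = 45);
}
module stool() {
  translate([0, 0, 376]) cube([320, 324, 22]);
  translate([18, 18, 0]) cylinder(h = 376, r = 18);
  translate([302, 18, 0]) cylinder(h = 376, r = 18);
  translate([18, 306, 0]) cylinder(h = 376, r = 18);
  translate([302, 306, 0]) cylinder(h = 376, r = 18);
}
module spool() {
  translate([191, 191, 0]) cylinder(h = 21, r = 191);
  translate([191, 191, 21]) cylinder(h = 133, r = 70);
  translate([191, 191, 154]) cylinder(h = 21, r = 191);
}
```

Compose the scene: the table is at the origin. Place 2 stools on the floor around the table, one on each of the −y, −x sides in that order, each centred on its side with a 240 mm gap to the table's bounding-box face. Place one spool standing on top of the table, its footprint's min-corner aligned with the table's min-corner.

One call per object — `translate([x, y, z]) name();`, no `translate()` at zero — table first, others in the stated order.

table();
translate([247, -564, 0]) stool();
translate([-560, 196, 0]) stool();
translate([0, 0, 706]) spool();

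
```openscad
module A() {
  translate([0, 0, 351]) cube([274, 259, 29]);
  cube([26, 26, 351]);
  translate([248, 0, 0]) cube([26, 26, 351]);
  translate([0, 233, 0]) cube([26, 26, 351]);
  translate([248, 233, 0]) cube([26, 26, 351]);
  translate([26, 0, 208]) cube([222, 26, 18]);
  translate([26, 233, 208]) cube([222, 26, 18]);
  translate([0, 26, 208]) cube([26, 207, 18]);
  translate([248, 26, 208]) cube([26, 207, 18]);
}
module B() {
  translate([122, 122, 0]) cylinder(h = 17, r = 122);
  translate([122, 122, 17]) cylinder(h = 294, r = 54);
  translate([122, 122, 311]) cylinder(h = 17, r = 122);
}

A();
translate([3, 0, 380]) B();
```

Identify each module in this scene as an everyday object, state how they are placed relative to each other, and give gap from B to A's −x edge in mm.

A is a stool. B is a spool. The spool is on top of the stool. The gap from the spool to the stool's −x edge is 3 mm.

The spool's min-x is at 3; the stool's min-x is 0; gap = 3 mm.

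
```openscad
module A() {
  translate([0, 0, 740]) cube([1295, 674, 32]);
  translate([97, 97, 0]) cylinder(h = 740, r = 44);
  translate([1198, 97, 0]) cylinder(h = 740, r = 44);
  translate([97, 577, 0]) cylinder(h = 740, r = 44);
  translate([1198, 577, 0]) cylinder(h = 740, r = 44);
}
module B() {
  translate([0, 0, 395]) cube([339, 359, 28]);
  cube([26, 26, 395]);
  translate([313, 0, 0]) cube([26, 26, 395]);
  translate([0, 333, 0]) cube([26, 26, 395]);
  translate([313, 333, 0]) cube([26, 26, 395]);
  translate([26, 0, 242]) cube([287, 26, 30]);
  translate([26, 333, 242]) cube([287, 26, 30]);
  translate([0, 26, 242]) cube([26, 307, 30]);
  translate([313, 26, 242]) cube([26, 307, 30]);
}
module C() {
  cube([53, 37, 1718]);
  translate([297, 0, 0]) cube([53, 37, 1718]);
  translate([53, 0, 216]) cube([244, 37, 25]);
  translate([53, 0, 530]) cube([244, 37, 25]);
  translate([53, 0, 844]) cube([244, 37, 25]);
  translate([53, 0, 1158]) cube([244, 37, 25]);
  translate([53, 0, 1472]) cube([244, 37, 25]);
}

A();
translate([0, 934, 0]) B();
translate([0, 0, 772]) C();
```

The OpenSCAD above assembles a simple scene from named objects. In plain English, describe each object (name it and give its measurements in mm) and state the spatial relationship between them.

A is a rectangular dining table. The top is 1295×674×32 mm with its upper surface at z = 772 mm. It stands on four round legs of 88 mm diameter, each leg's bounding box inset 53 mm from the nearest pair of top edges, running from the floor to the underside of the top.

B is a four-legged stool. The seat is 339×359 mm, 28 mm thick, top at z = 423 mm. It stands on four square legs, each 26×26 mm in cross-section, from z = 0 to the seat underside, each flush with a corner of the seat. Four stretchers, 26 mm wide and 30 mm tall, connect adjacent legs with their undersides at z = 242 mm, each running between the inner faces of the legs it joins and aligned with the legs' outer faces on the other axis.

C is a wooden ladder with two side rails of 53×37 mm section and 1718 mm height, set 350 mm apart overall. Between them run 5 rectangular rungs (37 mm deep, 25 mm thick), front faces flush with the rails' −y face. The bottom of the first rung is 216 mm above the floor and each subsequent rung is 314 mm higher than the one below.

The stool is on the floor beside the table on its +y side. The ladder is on top of the table.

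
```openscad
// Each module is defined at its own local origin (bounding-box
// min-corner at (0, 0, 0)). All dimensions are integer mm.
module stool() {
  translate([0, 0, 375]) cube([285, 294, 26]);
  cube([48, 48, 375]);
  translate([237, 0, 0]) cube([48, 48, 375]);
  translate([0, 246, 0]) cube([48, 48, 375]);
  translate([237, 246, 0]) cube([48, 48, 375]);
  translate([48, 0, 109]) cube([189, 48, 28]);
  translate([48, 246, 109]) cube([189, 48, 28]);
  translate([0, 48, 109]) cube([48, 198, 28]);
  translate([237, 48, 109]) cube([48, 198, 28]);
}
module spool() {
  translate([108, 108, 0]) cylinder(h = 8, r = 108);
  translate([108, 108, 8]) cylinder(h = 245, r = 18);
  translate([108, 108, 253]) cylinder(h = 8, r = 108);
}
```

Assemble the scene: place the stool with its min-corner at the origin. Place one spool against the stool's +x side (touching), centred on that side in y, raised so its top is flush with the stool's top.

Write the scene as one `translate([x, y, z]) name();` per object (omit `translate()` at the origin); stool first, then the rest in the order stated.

stool();
translate([285, 39, 140]) spool();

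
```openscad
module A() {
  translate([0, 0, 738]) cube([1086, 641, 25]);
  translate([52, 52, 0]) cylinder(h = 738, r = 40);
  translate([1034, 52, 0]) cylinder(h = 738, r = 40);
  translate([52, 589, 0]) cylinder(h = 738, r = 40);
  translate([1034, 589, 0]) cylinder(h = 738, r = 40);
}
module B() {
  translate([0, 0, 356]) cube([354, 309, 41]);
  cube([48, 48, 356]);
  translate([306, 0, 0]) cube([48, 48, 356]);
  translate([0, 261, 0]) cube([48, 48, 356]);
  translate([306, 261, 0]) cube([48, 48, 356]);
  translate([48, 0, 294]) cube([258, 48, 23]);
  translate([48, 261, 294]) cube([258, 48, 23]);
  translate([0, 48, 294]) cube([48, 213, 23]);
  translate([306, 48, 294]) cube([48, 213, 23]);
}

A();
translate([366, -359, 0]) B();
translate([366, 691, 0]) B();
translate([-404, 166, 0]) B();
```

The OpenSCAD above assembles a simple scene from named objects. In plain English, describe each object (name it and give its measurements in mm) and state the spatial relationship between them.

A is a rectangular dining table. The top is 1086×641×25 mm with its upper surface at z = 763 mm. It stands on four round legs of 80 mm diameter, each leg's bounding box inset 12 mm from the nearest pair of top edges, running from the floor to the underside of the top.

B is a four-legged stool. The seat is 354×309 mm, 41 mm thick, top at z = 397 mm. It stands on four square legs, each 48×48 mm in cross-section, from z = 0 to the seat underside, each flush with a corner of the seat. Four stretchers, 48 mm wide and 23 mm tall, connect adjacent legs with their undersides at z = 294 mm, each running between the inner faces of the legs it joins and aligned with the legs' outer faces on the other axis.

Three stools sit around the table at the −y, +y, −x sides.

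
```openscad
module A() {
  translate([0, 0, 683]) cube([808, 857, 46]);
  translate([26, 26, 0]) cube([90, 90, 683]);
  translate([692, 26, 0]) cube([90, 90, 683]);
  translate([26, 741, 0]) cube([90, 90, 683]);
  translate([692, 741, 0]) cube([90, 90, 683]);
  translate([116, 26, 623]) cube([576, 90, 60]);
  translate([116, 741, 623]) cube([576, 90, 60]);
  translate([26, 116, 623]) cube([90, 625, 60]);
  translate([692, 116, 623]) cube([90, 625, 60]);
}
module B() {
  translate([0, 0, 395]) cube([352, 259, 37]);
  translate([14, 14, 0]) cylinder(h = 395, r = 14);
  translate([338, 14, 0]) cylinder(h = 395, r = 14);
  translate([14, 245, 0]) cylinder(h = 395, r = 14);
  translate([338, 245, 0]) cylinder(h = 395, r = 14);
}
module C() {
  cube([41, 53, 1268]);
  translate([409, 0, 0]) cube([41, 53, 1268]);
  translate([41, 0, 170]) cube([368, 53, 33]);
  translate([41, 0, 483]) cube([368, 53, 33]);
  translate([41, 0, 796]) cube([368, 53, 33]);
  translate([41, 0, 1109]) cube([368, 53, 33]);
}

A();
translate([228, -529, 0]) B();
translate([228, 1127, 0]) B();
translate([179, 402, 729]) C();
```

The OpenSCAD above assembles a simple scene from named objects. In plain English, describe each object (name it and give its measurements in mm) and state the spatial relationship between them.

A is a table: top 808 mm (x) × 857 mm (y), 46 mm thick, upper face at z = 729 mm, on four 90×90 mm square legs, each inset 26 mm from the nearest pair of top edges, running from z = 0 to the bottom of the top. Four apron rails, 90 mm thick and 60 mm tall, run between adjacent legs with their top edges flush with the underside of the top and their outer faces flush with the legs' outer faces.

B is a four-legged stool. The seat is 352×259 mm, 37 mm thick, top at z = 432 mm. It stands on four round legs, each 28 mm in diameter, from z = 0 to the seat underside, each leg's axis is inset half a diameter from the nearest pair of seat edges (so the leg's bounding box is flush with the corner).

C is a straight ladder. Two 41×53 mm vertical rails, 1268 mm tall, stand 450 mm apart (outside-to-outside) with their front faces coplanar on the −y side. 4 rungs, each 53 mm deep and 33 mm tall, span between the inner faces of the rails, front faces flush with the rails. The lowest rung's underside is at z = 170 mm and rungs are spaced 313 mm apart (underside to underside).

Two stools sit around the table at the −y, +y sides. The ladder is on top of the table, centred.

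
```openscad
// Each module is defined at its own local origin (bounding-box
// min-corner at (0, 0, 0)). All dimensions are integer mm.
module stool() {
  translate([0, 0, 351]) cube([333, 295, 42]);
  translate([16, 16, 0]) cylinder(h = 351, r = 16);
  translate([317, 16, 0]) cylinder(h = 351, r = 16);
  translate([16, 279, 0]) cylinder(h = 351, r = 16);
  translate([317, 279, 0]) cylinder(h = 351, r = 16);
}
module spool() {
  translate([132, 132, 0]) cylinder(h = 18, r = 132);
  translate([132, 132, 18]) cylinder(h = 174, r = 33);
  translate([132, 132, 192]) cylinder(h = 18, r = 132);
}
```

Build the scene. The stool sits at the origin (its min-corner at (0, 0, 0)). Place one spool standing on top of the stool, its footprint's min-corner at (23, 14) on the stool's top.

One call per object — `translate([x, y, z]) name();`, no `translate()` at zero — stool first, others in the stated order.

stool();
translate([23, 14, 393]) spool();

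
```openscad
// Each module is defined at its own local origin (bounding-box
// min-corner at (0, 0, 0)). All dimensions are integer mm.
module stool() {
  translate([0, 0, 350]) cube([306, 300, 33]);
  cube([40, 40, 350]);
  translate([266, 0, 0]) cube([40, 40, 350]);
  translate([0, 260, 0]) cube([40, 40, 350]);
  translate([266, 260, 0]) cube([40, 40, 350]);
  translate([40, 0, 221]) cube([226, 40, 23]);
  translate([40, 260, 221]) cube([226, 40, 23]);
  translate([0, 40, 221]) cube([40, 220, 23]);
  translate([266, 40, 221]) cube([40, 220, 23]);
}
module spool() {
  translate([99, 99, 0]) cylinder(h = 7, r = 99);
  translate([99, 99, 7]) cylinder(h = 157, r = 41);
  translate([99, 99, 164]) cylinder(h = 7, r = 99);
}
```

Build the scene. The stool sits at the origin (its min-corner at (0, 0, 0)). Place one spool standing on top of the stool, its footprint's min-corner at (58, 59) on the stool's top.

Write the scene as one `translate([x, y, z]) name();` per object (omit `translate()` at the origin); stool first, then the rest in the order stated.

stool();
translate([58, 59, 383]) spool();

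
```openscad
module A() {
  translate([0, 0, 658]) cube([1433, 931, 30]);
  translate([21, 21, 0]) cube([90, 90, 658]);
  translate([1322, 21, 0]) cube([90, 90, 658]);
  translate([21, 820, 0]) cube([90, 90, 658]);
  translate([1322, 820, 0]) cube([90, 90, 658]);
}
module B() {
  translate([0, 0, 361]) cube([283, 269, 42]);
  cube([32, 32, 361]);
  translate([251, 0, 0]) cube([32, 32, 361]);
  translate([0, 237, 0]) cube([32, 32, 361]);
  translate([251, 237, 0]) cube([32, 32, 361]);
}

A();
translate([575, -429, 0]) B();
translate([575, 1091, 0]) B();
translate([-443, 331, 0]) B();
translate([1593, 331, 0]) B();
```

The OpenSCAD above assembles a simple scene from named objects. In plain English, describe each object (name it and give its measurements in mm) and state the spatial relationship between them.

A is a rectangular dining table. The top is 1433×931×30 mm with its upper surface at z = 688 mm. It stands on four 90×90 mm square legs, each inset 21 mm from the nearest pair of top edges, running from the floor to the underside of the top.

B is a simple wooden stool: a rectangular seat 283 mm (x) by 269 mm (y), 42 mm thick, top face at z = 403 mm, on four square legs, each 32×32 mm in cross-section. The legs rest on z = 0, each flush with a corner of the seat.

Four stools sit around the table at the −y, +y, −x, +x sides.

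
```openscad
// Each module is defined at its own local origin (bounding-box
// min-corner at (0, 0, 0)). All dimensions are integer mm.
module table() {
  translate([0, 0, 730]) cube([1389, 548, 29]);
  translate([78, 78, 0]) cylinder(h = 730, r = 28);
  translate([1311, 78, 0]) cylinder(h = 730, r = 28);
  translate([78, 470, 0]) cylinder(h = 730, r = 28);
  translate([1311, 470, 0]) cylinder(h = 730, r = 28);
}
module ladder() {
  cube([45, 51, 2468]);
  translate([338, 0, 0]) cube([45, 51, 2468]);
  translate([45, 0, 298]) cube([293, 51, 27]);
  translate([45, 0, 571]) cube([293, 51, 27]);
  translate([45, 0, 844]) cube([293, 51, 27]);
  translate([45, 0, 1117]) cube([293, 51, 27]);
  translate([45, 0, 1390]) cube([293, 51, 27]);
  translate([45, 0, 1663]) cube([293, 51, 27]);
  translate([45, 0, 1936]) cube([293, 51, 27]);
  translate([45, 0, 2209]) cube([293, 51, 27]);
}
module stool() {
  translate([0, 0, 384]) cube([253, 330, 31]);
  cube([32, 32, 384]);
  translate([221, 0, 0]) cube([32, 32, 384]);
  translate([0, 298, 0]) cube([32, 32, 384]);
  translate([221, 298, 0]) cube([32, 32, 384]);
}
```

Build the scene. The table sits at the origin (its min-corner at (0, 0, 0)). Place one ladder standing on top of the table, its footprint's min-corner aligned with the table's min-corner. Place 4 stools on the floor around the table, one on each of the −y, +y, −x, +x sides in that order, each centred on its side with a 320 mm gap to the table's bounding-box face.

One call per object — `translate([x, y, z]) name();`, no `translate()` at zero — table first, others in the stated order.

table();
translate([0, 0, 759]) ladder();
translate([568, -650, 0]) stool();
translate([568, 868, 0]) stool();
translate([-573, 109, 0]) stool();
translate([1709, 109, 0]) stool();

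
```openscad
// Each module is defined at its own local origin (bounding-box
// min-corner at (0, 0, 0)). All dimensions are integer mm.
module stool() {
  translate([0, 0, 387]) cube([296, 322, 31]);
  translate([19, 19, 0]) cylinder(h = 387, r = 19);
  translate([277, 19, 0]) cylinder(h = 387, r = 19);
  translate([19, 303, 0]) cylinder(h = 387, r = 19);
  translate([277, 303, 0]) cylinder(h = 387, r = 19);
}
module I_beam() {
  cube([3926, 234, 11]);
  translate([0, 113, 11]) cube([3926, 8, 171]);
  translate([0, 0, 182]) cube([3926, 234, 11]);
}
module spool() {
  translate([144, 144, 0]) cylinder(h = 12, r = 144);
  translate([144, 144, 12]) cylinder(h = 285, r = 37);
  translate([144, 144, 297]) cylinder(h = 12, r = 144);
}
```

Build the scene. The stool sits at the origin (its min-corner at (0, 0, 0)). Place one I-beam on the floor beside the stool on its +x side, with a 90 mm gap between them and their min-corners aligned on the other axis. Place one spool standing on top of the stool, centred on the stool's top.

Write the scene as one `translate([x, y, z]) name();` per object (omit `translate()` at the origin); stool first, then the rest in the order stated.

stool();
translate([386, 0, 0]) I_beam();
translate([4, 17, 418]) spool();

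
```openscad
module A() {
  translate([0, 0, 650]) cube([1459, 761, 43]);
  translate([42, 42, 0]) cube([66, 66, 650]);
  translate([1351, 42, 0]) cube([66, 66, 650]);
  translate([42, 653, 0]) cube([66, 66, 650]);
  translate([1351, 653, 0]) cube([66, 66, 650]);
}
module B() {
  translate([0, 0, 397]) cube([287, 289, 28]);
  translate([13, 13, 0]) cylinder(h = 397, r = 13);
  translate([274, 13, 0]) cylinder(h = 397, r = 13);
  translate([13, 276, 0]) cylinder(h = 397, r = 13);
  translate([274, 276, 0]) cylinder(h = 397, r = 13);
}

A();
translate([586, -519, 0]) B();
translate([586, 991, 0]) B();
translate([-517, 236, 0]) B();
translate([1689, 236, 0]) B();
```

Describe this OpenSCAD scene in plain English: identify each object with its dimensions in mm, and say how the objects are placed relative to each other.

A is a table: top 1459 mm (x) × 761 mm (y), 43 mm thick, upper face at z = 693 mm, on four 66×66 mm square legs, each inset 42 mm from the nearest pair of top edges, running from z = 0 to the bottom of the top.

B is a four-legged stool. The seat is a 287×289×28 mm slab whose top surface is at z = 425 mm; four round legs, each 26 mm in diameter, run from the floor (z = 0) to the underside of the seat, each leg's axis is inset half a diameter from the nearest pair of seat edges (so the leg's bounding box is flush with the corner).

Four stools sit around the table at the −y, +y, −x, +x sides.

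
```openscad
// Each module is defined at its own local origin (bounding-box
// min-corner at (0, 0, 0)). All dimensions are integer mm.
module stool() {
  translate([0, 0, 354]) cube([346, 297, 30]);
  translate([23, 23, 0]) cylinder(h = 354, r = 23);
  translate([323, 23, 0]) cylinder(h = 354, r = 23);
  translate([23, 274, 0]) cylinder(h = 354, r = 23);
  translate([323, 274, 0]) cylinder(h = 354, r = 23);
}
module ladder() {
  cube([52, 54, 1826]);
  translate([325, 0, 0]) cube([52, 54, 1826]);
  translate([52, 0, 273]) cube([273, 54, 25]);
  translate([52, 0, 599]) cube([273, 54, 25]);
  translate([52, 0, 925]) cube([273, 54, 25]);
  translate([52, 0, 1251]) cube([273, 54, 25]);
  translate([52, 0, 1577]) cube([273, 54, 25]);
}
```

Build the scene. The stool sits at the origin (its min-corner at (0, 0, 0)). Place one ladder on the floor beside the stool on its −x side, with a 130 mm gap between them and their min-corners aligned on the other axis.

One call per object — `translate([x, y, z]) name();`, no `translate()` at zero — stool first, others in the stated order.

stool();
translate([-507, 0, 0]) ladder();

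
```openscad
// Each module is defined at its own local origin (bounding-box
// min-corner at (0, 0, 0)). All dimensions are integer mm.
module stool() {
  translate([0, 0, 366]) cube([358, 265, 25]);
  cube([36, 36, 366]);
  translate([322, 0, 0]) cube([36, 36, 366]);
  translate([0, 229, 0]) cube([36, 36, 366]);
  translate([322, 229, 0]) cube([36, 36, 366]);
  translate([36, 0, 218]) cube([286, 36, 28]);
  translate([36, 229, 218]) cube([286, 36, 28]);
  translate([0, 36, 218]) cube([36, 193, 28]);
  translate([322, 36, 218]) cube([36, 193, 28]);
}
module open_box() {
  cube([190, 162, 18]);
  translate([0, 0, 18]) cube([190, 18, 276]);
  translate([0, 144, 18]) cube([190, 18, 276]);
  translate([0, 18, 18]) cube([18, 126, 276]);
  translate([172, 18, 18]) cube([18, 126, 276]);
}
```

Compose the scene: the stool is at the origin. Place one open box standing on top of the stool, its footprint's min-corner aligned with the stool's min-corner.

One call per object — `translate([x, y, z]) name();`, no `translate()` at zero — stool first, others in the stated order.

stool();
translate([0, 0, 391]) open_box();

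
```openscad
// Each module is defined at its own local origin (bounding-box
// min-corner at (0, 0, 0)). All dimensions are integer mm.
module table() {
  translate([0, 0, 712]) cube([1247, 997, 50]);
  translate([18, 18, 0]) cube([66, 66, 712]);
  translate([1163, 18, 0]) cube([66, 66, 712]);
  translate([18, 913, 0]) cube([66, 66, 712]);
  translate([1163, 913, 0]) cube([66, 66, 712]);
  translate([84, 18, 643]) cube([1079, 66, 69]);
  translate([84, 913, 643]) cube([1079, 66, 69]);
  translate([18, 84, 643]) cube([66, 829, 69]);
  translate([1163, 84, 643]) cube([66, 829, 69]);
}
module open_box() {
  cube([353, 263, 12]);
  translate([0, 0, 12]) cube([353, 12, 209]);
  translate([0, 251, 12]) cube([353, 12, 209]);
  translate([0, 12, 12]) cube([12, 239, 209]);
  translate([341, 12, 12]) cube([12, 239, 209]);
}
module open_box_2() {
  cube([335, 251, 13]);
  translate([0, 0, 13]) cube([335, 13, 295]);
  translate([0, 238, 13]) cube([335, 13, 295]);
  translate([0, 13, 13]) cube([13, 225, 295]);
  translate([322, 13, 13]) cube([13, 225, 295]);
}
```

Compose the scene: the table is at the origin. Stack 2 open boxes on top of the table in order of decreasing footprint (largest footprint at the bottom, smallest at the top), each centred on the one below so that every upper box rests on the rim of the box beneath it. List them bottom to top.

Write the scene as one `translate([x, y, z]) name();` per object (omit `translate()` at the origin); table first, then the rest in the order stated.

table();
translate([447, 367, 762]) open_box();
translate([456, 373, 983]) open_box_2();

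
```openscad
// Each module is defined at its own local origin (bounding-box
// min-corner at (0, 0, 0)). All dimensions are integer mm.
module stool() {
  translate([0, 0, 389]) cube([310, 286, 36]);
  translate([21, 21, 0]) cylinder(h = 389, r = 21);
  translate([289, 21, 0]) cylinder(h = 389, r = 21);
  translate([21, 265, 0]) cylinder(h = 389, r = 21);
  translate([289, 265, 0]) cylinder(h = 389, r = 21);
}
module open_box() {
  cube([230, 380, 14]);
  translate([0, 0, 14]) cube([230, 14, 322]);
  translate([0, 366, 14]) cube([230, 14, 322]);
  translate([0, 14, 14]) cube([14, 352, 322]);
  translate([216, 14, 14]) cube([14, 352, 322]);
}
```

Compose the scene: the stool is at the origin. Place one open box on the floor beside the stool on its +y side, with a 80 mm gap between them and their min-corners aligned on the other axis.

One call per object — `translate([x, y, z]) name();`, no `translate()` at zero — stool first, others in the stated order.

stool();
translate([0, 366, 0]) open_box();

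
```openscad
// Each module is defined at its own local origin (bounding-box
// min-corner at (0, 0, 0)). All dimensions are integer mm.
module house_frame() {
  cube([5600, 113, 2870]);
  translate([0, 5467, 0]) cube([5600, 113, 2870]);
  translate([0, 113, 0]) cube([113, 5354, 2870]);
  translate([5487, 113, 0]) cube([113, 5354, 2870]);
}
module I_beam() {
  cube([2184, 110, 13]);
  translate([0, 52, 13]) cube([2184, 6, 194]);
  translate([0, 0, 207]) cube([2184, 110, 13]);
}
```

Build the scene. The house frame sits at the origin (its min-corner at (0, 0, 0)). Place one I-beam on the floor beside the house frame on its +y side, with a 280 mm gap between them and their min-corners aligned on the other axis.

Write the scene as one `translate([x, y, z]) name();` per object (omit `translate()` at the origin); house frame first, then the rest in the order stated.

house_frame();
translate([0, 5860, 0]) I_beam();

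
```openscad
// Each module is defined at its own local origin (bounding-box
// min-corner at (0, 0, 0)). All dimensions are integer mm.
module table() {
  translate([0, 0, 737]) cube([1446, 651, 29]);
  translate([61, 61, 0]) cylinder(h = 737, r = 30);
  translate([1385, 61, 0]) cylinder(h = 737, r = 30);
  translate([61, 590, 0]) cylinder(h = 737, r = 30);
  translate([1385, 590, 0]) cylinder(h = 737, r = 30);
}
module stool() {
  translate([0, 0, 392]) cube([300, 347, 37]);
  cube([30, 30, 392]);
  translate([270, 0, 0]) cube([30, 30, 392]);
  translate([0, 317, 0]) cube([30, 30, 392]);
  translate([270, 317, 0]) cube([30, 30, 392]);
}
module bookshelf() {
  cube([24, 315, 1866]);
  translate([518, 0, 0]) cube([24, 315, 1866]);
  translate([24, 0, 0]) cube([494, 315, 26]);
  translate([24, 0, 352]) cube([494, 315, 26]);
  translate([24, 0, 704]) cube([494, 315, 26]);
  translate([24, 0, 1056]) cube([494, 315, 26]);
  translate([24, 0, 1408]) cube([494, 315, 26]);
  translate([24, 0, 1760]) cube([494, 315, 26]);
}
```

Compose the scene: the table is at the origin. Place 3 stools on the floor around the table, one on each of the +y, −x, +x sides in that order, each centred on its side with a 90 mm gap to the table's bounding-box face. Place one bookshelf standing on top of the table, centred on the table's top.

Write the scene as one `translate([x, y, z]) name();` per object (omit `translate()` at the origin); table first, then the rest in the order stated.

table();
translate([573, 741, 0]) stool();
translate([-390, 152, 0]) stool();
translate([1536, 152, 0]) stool();
translate([452, 168, 766]) bookshelf();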